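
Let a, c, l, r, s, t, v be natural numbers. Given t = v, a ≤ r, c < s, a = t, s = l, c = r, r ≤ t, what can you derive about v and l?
v < l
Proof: Because a = t and a ≤ r, t ≤ r. r ≤ t, so r = t. c = r, so c = t. Because t = v, c = v. s = l and c < s, hence c < l. Since c = v, v < l.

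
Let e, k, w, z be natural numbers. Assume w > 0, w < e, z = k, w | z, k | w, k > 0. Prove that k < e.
From z = k and w | z, w | k. Since k > 0, w ≤ k. k | w and w > 0, thus k ≤ w. Since w ≤ k, w = k. Because w < e, k < e.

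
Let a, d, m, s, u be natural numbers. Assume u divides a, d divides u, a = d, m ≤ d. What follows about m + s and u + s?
m + s ≤ u + s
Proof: a = d and u divides a, thus u divides d. d divides u, so d = u. Since m ≤ d, m ≤ u. Then m + s ≤ u + s.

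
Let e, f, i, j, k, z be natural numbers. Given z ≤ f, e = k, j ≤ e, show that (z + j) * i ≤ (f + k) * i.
From e = k and j ≤ e, j ≤ k. From z ≤ f, z + j ≤ f + k. Then (z + j) * i ≤ (f + k) * i.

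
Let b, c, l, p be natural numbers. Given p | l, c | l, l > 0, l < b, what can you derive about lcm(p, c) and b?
lcm(p, c) < b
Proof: p | l and c | l, hence lcm(p, c) | l. Since l > 0, lcm(p, c) ≤ l. l < b, so lcm(p, c) < b.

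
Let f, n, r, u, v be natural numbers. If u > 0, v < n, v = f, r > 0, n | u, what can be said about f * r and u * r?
f * r < u * r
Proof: v = f and v < n, thus f < n. From n | u and u > 0, n ≤ u. Since f < n, f < u. r > 0, so f * r < u * r.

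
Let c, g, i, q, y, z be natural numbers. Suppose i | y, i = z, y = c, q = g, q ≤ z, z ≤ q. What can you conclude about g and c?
g | c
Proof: From z ≤ q and q ≤ z, z = q. i = z, so i = q. From y = c and i | y, i | c. Since i = q, q | c. q = g, so g | c.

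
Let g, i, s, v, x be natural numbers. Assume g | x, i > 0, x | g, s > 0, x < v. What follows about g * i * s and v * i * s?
g * i * s < v * i * s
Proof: x | g and g | x, thus x = g. x < v, so g < v. i > 0, so g * i < v * i. From s > 0, g * i * s < v * i * s.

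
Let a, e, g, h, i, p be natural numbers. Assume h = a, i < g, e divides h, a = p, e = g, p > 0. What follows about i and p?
i < p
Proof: Since h = a and e divides h, e divides a. Since a = p, e divides p. p > 0, so e ≤ p. e = g, so g ≤ p. Since i < g, i < p.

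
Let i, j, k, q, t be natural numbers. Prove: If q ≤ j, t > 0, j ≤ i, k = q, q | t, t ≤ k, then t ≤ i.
q | t and t > 0, thus q ≤ t. k = q and t ≤ k, so t ≤ q. q ≤ t, so q = t. q ≤ j and j ≤ i, so q ≤ i. q = t, so t ≤ i.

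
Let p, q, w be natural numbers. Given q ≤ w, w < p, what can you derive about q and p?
q < p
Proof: q ≤ w and w < p. By transitivity, q < p.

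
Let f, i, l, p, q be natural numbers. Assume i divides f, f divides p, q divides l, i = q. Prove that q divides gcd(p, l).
i = q and i divides f, hence q divides f. From f divides p, q divides p. q divides l, so q divides gcd(p, l).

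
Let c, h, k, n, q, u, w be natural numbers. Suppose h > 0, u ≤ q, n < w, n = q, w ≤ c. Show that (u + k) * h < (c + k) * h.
n = q and n < w, therefore q < w. u ≤ q, so u < w. Since w ≤ c, u < c. Then u + k < c + k. Combining with h > 0, by multiplying by a positive, (u + k) * h < (c + k) * h.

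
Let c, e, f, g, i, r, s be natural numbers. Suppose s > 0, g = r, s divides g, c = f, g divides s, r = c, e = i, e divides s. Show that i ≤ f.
r = c and c = f, hence r = f. s divides g and g divides s, so s = g. Since g = r, s = r. From e divides s and s > 0, e ≤ s. Since s = r, e ≤ r. Since e = i, i ≤ r. r = f, so i ≤ f.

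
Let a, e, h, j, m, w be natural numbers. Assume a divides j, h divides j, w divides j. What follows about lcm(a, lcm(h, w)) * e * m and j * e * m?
lcm(a, lcm(h, w)) * e * m divides j * e * m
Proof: h divides j and w divides j, so lcm(h, w) divides j. Since a divides j, lcm(a, lcm(h, w)) divides j. Then lcm(a, lcm(h, w)) * e divides j * e. Then lcm(a, lcm(h, w)) * e * m divides j * e * m.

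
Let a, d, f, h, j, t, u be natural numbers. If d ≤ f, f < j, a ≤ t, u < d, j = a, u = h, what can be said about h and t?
h < t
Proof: From u = h and u < d, h < d. Since j = a and f < j, f < a. Since d ≤ f, d < a. From h < d, h < a. a ≤ t, so h < t.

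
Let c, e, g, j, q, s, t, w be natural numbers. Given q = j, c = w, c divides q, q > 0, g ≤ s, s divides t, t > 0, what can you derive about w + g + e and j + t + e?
w + g + e ≤ j + t + e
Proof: Since c divides q and q > 0, c ≤ q. Since c = w, w ≤ q. Because q = j, w ≤ j. s divides t and t > 0, therefore s ≤ t. Since g ≤ s, g ≤ t. Then g + e ≤ t + e. Since w ≤ j, w + g + e ≤ j + t + e.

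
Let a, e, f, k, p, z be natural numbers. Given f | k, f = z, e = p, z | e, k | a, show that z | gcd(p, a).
e = p and z | e, so z | p. f | k and k | a, so f | a. Since f = z, z | a. Since z | p, z | gcd(p, a).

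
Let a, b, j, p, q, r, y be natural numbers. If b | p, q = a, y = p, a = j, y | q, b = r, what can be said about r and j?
r | j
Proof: b = r and b | p, so r | p. q = a and y | q, hence y | a. y = p, so p | a. Since a = j, p | j. r | p, so r | j.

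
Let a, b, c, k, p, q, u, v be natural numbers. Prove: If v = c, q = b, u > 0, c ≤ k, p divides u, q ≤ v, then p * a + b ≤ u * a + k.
Since p divides u and u > 0, p ≤ u. By multiplying by a non-negative, p * a ≤ u * a. Since v = c and q ≤ v, q ≤ c. Since c ≤ k, q ≤ k. q = b, so b ≤ k. p * a ≤ u * a, so p * a + b ≤ u * a + k.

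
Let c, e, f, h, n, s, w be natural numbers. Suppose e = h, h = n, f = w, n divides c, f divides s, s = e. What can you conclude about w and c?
w divides c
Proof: e = h and h = n, so e = n. s = e and f divides s, hence f divides e. Since e = n, f divides n. f = w, so w divides n. From n divides c, w divides c.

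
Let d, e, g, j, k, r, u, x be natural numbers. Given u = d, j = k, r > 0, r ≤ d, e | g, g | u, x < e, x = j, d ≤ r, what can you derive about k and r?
k < r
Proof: Because x = j and j = k, x = k. x < e, so k < e. d ≤ r and r ≤ d, so d = r. u = d and g | u, hence g | d. Since d = r, g | r. e | g, so e | r. r > 0, so e ≤ r. From k < e, k < r.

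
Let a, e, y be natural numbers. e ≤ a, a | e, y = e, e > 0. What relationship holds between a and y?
a = y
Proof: a | e and e > 0, so a ≤ e. Since e ≤ a, e = a. Since y = e, y = a. Then a = y.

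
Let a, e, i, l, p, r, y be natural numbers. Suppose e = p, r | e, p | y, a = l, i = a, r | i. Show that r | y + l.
e = p and r | e, therefore r | p. p | y, so r | y. i = a and r | i, so r | a. a = l, so r | l. r | y, so r | y + l.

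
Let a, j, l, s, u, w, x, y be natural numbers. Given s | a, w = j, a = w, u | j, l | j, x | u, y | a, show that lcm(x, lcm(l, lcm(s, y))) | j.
x | u and u | j, therefore x | j. a = w and w = j, therefore a = j. s | a and y | a, so lcm(s, y) | a. Since a = j, lcm(s, y) | j. Since l | j, lcm(l, lcm(s, y)) | j. Because x | j, lcm(x, lcm(l, lcm(s, y))) | j.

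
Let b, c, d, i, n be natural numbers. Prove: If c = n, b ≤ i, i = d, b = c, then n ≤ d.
Because b = c and c = n, b = n. Because i = d and b ≤ i, b ≤ d. Since b = n, n ≤ d.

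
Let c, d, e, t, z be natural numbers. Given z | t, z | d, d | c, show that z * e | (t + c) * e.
z | d and d | c, thus z | c. z | t, so z | t + c. Then z * e | (t + c) * e.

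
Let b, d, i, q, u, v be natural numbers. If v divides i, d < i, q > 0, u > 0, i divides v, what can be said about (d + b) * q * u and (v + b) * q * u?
(d + b) * q * u < (v + b) * q * u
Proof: From i divides v and v divides i, i = v. Since d < i, d < v. Then d + b < v + b. Since q > 0, by multiplying by a positive, (d + b) * q < (v + b) * q. Since u > 0, by multiplying by a positive, (d + b) * q * u < (v + b) * q * u.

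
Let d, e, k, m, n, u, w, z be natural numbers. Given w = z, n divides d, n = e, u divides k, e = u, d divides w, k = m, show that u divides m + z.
From k = m and u divides k, u divides m. n divides d and d divides w, thus n divides w. Since w = z, n divides z. n = e, so e divides z. Since e = u, u divides z. u divides m, so u divides m + z.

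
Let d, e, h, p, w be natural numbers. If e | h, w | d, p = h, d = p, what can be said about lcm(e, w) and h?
lcm(e, w) | h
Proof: d = p and p = h, so d = h. From w | d, w | h. Since e | h, lcm(e, w) | h.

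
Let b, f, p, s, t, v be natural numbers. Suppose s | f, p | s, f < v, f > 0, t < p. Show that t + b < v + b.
p | s and s | f, thus p | f. f > 0, so p ≤ f. Since f < v, p < v. From t < p, t < v. Then t + b < v + b.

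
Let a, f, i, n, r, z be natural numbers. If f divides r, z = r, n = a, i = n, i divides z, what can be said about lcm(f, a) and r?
lcm(f, a) divides r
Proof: i = n and n = a, therefore i = a. From z = r and i divides z, i divides r. i = a, so a divides r. f divides r, so lcm(f, a) divides r.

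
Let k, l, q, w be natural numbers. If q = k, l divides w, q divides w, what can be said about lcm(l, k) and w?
lcm(l, k) divides w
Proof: q = k and q divides w, thus k divides w. Because l divides w, lcm(l, k) divides w.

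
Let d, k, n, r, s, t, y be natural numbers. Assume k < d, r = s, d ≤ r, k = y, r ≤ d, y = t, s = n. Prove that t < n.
k = y and y = t, thus k = t. d ≤ r and r ≤ d, thus d = r. r = s, so d = s. s = n, so d = n. k < d, so k < n. From k = t, t < n.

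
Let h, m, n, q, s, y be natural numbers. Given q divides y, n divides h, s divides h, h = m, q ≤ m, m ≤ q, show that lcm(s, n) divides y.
m ≤ q and q ≤ m, hence m = q. Since h = m, h = q. s divides h and n divides h, thus lcm(s, n) divides h. Since h = q, lcm(s, n) divides q. Since q divides y, lcm(s, n) divides y.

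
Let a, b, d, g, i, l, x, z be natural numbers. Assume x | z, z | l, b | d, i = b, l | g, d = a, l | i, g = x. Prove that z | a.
g = x and l | g, therefore l | x. x | z, so l | z. z | l, so l = z. Because i = b and l | i, l | b. d = a and b | d, thus b | a. Since l | b, l | a. Since l = z, z | a.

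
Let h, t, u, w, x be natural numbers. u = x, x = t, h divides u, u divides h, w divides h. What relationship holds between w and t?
w divides t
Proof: Because u = x and x = t, u = t. h divides u and u divides h, hence h = u. w divides h, so w divides u. u = t, so w divides t.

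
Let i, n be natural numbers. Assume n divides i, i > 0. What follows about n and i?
n ≤ i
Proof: From n divides i and i > 0, by divisors are at most what they divide, n ≤ i.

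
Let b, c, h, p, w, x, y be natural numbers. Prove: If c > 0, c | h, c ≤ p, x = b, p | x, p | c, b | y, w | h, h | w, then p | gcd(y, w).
x = b and p | x, thus p | b. b | y, so p | y. p | c and c > 0, therefore p ≤ c. From c ≤ p, c = p. h | w and w | h, hence h = w. Since c | h, c | w. c = p, so p | w. Since p | y, p | gcd(y, w).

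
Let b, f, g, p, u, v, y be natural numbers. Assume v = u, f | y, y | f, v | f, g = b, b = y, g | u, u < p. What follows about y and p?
y < p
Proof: f | y and y | f, so f = y. Since v | f, v | y. Since v = u, u | y. g = b and b = y, hence g = y. g | u, so y | u. Since u | y, u = y. u < p, so y < p.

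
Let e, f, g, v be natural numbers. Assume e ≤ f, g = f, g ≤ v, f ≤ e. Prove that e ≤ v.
f ≤ e and e ≤ f, hence f = e. Since g = f, g = e. Because g ≤ v, e ≤ v.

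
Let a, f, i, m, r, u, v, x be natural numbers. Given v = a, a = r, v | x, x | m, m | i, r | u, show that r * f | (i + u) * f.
v = a and a = r, therefore v = r. From v | x, r | x. x | m, so r | m. Since m | i, r | i. r | u, so r | i + u. Then r * f | (i + u) * f.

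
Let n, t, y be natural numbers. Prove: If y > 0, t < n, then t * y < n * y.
t < n and y > 0. By multiplying by a positive, t * y < n * y.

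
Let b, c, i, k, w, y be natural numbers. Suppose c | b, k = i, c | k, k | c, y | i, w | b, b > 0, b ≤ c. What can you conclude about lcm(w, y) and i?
lcm(w, y) | i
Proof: From c | b and b > 0, c ≤ b. b ≤ c, so b = c. From c | k and k | c, c = k. b = c, so b = k. w | b, so w | k. Since k = i, w | i. y | i, so lcm(w, y) | i.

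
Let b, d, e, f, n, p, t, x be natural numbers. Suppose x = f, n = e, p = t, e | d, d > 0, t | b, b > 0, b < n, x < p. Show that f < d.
From p = t and x < p, x < t. Because t | b and b > 0, t ≤ b. Since x < t, x < b. Since n = e and b < n, b < e. x < b, so x < e. Since x = f, f < e. e | d and d > 0, hence e ≤ d. f < e, so f < d.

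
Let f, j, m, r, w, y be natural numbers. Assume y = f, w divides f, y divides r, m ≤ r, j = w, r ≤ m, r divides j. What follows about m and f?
m = f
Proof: From m ≤ r and r ≤ m, m = r. j = w and r divides j, so r divides w. w divides f, so r divides f. Since y = f and y divides r, f divides r. Because r divides f, r = f. Since m = r, m = f.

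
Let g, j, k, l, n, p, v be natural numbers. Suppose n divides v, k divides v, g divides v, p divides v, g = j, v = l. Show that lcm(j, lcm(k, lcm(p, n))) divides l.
Because g = j and g divides v, j divides v. p divides v and n divides v, so lcm(p, n) divides v. k divides v, so lcm(k, lcm(p, n)) divides v. Because j divides v, lcm(j, lcm(k, lcm(p, n))) divides v. v = l, so lcm(j, lcm(k, lcm(p, n))) divides l.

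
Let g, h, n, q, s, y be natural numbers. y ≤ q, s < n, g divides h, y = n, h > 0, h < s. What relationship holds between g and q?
g < q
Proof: g divides h and h > 0, so g ≤ h. h < s and s < n, hence h < n. y = n and y ≤ q, therefore n ≤ q. Since h < n, h < q. Since g ≤ h, g < q.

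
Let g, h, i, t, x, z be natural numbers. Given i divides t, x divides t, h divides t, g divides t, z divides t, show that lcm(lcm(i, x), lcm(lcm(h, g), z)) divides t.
i divides t and x divides t, hence lcm(i, x) divides t. Since h divides t and g divides t, lcm(h, g) divides t. z divides t, so lcm(lcm(h, g), z) divides t. Since lcm(i, x) divides t, lcm(lcm(i, x), lcm(lcm(h, g), z)) divides t.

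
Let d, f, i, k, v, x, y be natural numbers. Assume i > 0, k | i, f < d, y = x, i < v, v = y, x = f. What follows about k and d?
k < d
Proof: Since k | i and i > 0, k ≤ i. v = y and y = x, hence v = x. Because i < v, i < x. x = f, so i < f. Since f < d, i < d. k ≤ i, so k < d.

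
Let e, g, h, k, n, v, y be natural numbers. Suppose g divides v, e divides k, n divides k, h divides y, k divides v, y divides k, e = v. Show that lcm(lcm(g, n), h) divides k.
From e = v and e divides k, v divides k. k divides v, so v = k. Since g divides v, g divides k. n divides k, so lcm(g, n) divides k. h divides y and y divides k, therefore h divides k. Since lcm(g, n) divides k, lcm(lcm(g, n), h) divides k.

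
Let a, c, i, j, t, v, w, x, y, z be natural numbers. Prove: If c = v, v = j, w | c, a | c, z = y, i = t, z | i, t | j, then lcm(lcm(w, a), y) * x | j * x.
c = v and v = j, hence c = j. w | c and a | c, therefore lcm(w, a) | c. c = j, so lcm(w, a) | j. From i = t and z | i, z | t. z = y, so y | t. Since t | j, y | j. From lcm(w, a) | j, lcm(lcm(w, a), y) | j. Then lcm(lcm(w, a), y) * x | j * x.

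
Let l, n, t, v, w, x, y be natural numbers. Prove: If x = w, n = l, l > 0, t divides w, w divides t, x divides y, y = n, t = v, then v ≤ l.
w divides t and t divides w, so w = t. t = v, so w = v. Because x = w and x divides y, w divides y. Since y = n, w divides n. n = l, so w divides l. Since l > 0, w ≤ l. w = v, so v ≤ l.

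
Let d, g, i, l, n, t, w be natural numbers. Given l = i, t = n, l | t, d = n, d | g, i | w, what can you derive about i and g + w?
i | g + w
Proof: t = n and l | t, hence l | n. Since l = i, i | n. d = n and d | g, hence n | g. Since i | n, i | g. i | w, so i | g + w.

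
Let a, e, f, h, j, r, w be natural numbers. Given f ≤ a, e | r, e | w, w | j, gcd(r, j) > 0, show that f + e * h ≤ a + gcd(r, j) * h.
e | w and w | j, therefore e | j. e | r, so e | gcd(r, j). Because gcd(r, j) > 0, e ≤ gcd(r, j). Then e * h ≤ gcd(r, j) * h. f ≤ a, so f + e * h ≤ a + gcd(r, j) * h.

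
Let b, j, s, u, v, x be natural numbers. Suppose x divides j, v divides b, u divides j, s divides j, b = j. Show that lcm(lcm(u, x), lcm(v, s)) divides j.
u divides j and x divides j, hence lcm(u, x) divides j. Since b = j and v divides b, v divides j. s divides j, so lcm(v, s) divides j. Since lcm(u, x) divides j, lcm(lcm(u, x), lcm(v, s)) divides j.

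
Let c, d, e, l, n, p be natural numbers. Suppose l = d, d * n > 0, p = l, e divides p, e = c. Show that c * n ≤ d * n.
p = l and e divides p, thus e divides l. e = c, so c divides l. Since l = d, c divides d. Then c * n divides d * n. d * n > 0, so c * n ≤ d * n.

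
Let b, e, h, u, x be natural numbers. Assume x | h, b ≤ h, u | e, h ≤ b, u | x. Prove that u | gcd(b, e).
From h ≤ b and b ≤ h, h = b. x | h, so x | b. u | x, so u | b. From u | e, u | gcd(b, e).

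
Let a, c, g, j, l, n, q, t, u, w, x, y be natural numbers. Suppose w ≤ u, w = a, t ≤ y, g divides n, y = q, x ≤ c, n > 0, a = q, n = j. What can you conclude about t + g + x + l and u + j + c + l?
t + g + x + l ≤ u + j + c + l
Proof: From y = q and t ≤ y, t ≤ q. w = a and a = q, thus w = q. From w ≤ u, q ≤ u. From t ≤ q, t ≤ u. g divides n and n > 0, hence g ≤ n. Since n = j, g ≤ j. Since x ≤ c, g + x ≤ j + c. Then g + x + l ≤ j + c + l. t ≤ u, so t + g + x + l ≤ u + j + c + l.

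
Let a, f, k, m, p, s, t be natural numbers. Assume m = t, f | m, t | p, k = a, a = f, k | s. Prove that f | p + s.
m = t and f | m, hence f | t. t | p, so f | p. k = a and a = f, therefore k = f. Because k | s, f | s. f | p, so f | p + s.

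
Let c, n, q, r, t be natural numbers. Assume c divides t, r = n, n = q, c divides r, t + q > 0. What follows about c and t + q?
c ≤ t + q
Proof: r = n and n = q, so r = q. c divides r, so c divides q. Since c divides t, c divides t + q. Since t + q > 0, c ≤ t + q.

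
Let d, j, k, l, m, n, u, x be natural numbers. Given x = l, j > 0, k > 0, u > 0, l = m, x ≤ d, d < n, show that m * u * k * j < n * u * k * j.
x = l and l = m, hence x = m. x ≤ d and d < n, hence x < n. Since x = m, m < n. Since u > 0, by multiplying by a positive, m * u < n * u. From k > 0, by multiplying by a positive, m * u * k < n * u * k. From j > 0, by multiplying by a positive, m * u * k * j < n * u * k * j.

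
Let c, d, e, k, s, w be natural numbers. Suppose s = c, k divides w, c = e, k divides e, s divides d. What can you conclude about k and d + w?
k divides d + w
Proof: s = c and c = e, thus s = e. Since s divides d, e divides d. Since k divides e, k divides d. Since k divides w, k divides d + w.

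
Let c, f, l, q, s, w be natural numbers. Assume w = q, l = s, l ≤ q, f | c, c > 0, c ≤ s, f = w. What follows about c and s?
c = s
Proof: From l = s and l ≤ q, s ≤ q. f = w and w = q, thus f = q. Since f | c, q | c. c > 0, so q ≤ c. Because s ≤ q, s ≤ c. Since c ≤ s, c = s.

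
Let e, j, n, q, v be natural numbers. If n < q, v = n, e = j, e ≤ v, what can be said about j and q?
j < q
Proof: Because e = j and e ≤ v, j ≤ v. Since v = n, j ≤ n. Since n < q, j < q.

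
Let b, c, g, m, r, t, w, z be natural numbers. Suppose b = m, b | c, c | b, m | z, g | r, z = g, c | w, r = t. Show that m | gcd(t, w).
Because z = g and m | z, m | g. Since g | r, m | r. r = t, so m | t. Since c | b and b | c, c = b. b = m, so c = m. Since c | w, m | w. Since m | t, m | gcd(t, w).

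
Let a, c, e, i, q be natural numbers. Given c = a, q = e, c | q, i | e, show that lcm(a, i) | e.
From q = e and c | q, c | e. Since c = a, a | e. Since i | e, lcm(a, i) | e.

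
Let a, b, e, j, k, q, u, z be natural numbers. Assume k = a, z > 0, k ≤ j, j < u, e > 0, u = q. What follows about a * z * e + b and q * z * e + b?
a * z * e + b < q * z * e + b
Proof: Because k ≤ j and j < u, k < u. k = a, so a < u. u = q, so a < q. z > 0, so a * z < q * z. Since e > 0, a * z * e < q * z * e. Then a * z * e + b < q * z * e + b.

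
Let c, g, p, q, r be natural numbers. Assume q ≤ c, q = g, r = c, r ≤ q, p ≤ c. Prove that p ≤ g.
r = c and r ≤ q, hence c ≤ q. Because q ≤ c, c = q. Since q = g, c = g. p ≤ c, so p ≤ g.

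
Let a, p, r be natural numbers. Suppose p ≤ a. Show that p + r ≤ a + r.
From p ≤ a, by adding to both sides, p + r ≤ a + r.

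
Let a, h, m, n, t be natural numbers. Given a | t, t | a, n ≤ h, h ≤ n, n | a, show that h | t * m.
a | t and t | a, therefore a = t. From n ≤ h and h ≤ n, n = h. n | a, so h | a. a = t, so h | t. Then h | t * m.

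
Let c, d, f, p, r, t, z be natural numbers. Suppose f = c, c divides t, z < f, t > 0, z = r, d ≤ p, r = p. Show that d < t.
z = r and z < f, so r < f. f = c, so r < c. r = p, so p < c. c divides t and t > 0, thus c ≤ t. p < c, so p < t. Since d ≤ p, d < t.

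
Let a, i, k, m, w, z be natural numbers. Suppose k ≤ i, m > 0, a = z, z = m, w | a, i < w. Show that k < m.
a = z and z = m, therefore a = m. w | a, so w | m. m > 0, so w ≤ m. Since i < w, i < m. Because k ≤ i, k < m.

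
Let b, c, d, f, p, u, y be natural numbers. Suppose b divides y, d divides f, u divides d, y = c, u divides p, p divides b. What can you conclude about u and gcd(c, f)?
u divides gcd(c, f)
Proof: u divides p and p divides b, thus u divides b. b divides y, so u divides y. y = c, so u divides c. u divides d and d divides f, therefore u divides f. u divides c, so u divides gcd(c, f).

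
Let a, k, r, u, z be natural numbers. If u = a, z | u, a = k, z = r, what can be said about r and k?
r | k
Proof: u = a and z | u, therefore z | a. Since a = k, z | k. Since z = r, r | k.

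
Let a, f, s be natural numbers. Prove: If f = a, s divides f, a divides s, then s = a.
f = a and s divides f, thus s divides a. Since a divides s, s = a.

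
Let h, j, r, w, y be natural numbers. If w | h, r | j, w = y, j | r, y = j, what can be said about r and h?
r | h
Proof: w = y and y = j, thus w = j. j | r and r | j, therefore j = r. From w = j, w = r. w | h, so r | h.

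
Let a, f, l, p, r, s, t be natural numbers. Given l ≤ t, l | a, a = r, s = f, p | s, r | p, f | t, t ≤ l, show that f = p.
l ≤ t and t ≤ l, thus l = t. Because a = r and l | a, l | r. Since r | p, l | p. From l = t, t | p. f | t, so f | p. s = f and p | s, so p | f. Since f | p, f = p.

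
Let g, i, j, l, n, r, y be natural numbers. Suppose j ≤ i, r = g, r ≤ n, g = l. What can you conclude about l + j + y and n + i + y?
l + j + y ≤ n + i + y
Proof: r = g and g = l, hence r = l. r ≤ n, so l ≤ n. j ≤ i, so l + j ≤ n + i. Then l + j + y ≤ n + i + y.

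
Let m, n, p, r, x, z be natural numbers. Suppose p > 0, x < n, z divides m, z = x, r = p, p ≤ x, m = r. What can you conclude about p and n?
p < n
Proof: Because m = r and r = p, m = p. z = x and z divides m, thus x divides m. Since m = p, x divides p. Since p > 0, x ≤ p. Since p ≤ x, x = p. x < n, so p < n.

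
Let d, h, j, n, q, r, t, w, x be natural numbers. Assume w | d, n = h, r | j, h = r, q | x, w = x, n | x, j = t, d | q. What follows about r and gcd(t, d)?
r | gcd(t, d)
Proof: j = t and r | j, so r | t. w = x and w | d, so x | d. d | q and q | x, hence d | x. x | d, so x = d. Because n = h and n | x, h | x. Because x = d, h | d. From h = r, r | d. From r | t, r | gcd(t, d).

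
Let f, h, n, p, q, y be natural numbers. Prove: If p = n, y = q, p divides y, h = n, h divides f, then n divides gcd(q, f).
Because y = q and p divides y, p divides q. p = n, so n divides q. Because h = n and h divides f, n divides f. n divides q, so n divides gcd(q, f).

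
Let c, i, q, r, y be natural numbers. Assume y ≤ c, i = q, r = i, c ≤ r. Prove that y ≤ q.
r = i and c ≤ r, therefore c ≤ i. Because i = q, c ≤ q. Since y ≤ c, y ≤ q.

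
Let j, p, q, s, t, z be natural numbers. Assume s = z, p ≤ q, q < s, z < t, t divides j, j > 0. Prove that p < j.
p ≤ q and q < s, therefore p < s. s = z, so p < z. z < t, so p < t. t divides j and j > 0, hence t ≤ j. Since p < t, p < j.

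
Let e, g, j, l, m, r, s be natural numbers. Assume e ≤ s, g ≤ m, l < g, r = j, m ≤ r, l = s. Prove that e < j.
r = j and m ≤ r, so m ≤ j. Since g ≤ m, g ≤ j. Since l < g, l < j. l = s, so s < j. Since e ≤ s, e < j.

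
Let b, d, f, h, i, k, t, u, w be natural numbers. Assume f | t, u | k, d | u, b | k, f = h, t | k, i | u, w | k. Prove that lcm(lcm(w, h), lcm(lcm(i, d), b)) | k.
f | t and t | k, so f | k. f = h, so h | k. Since w | k, lcm(w, h) | k. i | u and d | u, therefore lcm(i, d) | u. u | k, so lcm(i, d) | k. Since b | k, lcm(lcm(i, d), b) | k. Since lcm(w, h) | k, lcm(lcm(w, h), lcm(lcm(i, d), b)) | k.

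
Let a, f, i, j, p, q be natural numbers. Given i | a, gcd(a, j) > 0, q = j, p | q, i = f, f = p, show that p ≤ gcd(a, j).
i = f and f = p, hence i = p. Since i | a, p | a. q = j and p | q, thus p | j. p | a, so p | gcd(a, j). Since gcd(a, j) > 0, p ≤ gcd(a, j).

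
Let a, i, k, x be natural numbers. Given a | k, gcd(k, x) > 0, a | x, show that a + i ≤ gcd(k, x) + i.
From a | k and a | x, a | gcd(k, x). From gcd(k, x) > 0, a ≤ gcd(k, x). Then a + i ≤ gcd(k, x) + i.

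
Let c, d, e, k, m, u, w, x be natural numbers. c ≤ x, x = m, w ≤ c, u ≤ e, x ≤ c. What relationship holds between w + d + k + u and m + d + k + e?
w + d + k + u ≤ m + d + k + e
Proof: From c ≤ x and x ≤ c, c = x. w ≤ c, so w ≤ x. x = m, so w ≤ m. Then w + d ≤ m + d. Then w + d + k ≤ m + d + k. u ≤ e, so w + d + k + u ≤ m + d + k + e.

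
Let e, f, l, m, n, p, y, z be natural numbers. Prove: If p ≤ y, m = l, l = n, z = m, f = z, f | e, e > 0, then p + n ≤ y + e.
From m = l and l = n, m = n. From f = z and f | e, z | e. z = m, so m | e. e > 0, so m ≤ e. Since m = n, n ≤ e. Since p ≤ y, p + n ≤ y + e.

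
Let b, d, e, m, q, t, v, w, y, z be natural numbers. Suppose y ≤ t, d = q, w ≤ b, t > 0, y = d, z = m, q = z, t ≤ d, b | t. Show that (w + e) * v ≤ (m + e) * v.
Since d = q and q = z, d = z. z = m, so d = m. Since y = d and y ≤ t, d ≤ t. From t ≤ d, t = d. From b | t and t > 0, b ≤ t. Since w ≤ b, w ≤ t. Since t = d, w ≤ d. d = m, so w ≤ m. Then w + e ≤ m + e. Then (w + e) * v ≤ (m + e) * v.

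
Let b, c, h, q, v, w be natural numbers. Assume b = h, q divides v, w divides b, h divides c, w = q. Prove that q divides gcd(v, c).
Since b = h and w divides b, w divides h. Since w = q, q divides h. h divides c, so q divides c. Since q divides v, q divides gcd(v, c).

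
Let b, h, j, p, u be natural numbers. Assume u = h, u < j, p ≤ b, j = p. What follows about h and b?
h < b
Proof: From u = h and u < j, h < j. j = p, so h < p. p ≤ b, so h < b.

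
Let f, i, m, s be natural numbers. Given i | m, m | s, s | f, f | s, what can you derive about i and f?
i | f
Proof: Because s | f and f | s, s = f. Since i | m and m | s, i | s. Because s = f, i | f.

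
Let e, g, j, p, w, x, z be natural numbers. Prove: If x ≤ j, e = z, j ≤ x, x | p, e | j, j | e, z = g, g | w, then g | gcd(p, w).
From j | e and e | j, j = e. From e = z, j = z. z = g, so j = g. x ≤ j and j ≤ x, so x = j. x | p, so j | p. Since j = g, g | p. From g | w, g | gcd(p, w).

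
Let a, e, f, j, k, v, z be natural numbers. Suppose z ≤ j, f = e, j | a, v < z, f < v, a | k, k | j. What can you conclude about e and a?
e < a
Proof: Because a | k and k | j, a | j. j | a, so j = a. v < z and z ≤ j, therefore v < j. Since f < v, f < j. Since f = e, e < j. j = a, so e < a.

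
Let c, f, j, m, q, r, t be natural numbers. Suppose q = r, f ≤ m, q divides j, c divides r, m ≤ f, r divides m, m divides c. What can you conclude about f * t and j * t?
f * t divides j * t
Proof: Because m divides c and c divides r, m divides r. Because r divides m, r = m. From m ≤ f and f ≤ m, m = f. Since r = m, r = f. q = r and q divides j, therefore r divides j. r = f, so f divides j. Then f * t divides j * t.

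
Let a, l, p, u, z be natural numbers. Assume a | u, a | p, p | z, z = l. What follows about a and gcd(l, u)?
a | gcd(l, u)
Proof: From a | p and p | z, a | z. z = l, so a | l. Since a | u, a | gcd(l, u).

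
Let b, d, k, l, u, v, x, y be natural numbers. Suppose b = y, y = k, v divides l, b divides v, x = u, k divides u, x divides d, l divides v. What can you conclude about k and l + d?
k divides l + d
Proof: From b = y and y = k, b = k. v divides l and l divides v, hence v = l. From b divides v, b divides l. Since b = k, k divides l. x = u and x divides d, therefore u divides d. From k divides u, k divides d. Since k divides l, k divides l + d.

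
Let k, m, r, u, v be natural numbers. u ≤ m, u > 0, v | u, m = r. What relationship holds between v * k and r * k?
v * k ≤ r * k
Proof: v | u and u > 0, therefore v ≤ u. m = r and u ≤ m, so u ≤ r. v ≤ u, so v ≤ r. Then v * k ≤ r * k.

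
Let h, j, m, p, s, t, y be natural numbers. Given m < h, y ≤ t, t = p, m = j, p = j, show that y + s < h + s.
Because t = p and p = j, t = j. From y ≤ t, y ≤ j. Since m = j and m < h, j < h. Since y ≤ j, y < h. Then y + s < h + s.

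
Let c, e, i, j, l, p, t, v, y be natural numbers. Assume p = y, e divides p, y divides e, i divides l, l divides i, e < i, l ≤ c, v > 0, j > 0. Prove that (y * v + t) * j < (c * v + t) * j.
Since p = y and e divides p, e divides y. Since y divides e, e = y. i divides l and l divides i, thus i = l. e < i, so e < l. Since e = y, y < l. Since l ≤ c, y < c. Since v > 0, by multiplying by a positive, y * v < c * v. Then y * v + t < c * v + t. From j > 0, by multiplying by a positive, (y * v + t) * j < (c * v + t) * j.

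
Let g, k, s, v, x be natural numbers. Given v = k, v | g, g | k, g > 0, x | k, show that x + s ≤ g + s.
Because v = k and v | g, k | g. Since g | k, k = g. Since x | k, x | g. g > 0, so x ≤ g. Then x + s ≤ g + s.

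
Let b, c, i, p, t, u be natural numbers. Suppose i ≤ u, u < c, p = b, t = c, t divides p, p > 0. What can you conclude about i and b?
i < b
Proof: From i ≤ u and u < c, i < c. t divides p and p > 0, so t ≤ p. t = c, so c ≤ p. p = b, so c ≤ b. Since i < c, i < b.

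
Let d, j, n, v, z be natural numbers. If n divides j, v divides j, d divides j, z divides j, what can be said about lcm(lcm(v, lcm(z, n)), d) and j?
lcm(lcm(v, lcm(z, n)), d) divides j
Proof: z divides j and n divides j, therefore lcm(z, n) divides j. Since v divides j, lcm(v, lcm(z, n)) divides j. d divides j, so lcm(lcm(v, lcm(z, n)), d) divides j.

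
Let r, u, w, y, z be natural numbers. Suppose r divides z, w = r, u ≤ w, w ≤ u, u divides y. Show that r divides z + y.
From u ≤ w and w ≤ u, u = w. Because u divides y, w divides y. w = r, so r divides y. r divides z, so r divides z + y.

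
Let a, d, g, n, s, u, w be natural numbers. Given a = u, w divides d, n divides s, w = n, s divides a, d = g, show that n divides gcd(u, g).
n divides s and s divides a, thus n divides a. a = u, so n divides u. d = g and w divides d, thus w divides g. w = n, so n divides g. n divides u, so n divides gcd(u, g).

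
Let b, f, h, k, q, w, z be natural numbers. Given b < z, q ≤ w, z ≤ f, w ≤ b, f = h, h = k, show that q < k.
Since w ≤ b and b < z, w < z. Because f = h and h = k, f = k. Since z ≤ f, z ≤ k. Since w < z, w < k. q ≤ w, so q < k.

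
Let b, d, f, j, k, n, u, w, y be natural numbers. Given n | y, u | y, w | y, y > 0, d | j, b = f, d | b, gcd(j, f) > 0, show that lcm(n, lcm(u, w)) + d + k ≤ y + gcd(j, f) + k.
u | y and w | y, thus lcm(u, w) | y. Since n | y, lcm(n, lcm(u, w)) | y. Since y > 0, lcm(n, lcm(u, w)) ≤ y. Because b = f and d | b, d | f. Since d | j, d | gcd(j, f). gcd(j, f) > 0, so d ≤ gcd(j, f). lcm(n, lcm(u, w)) ≤ y, so lcm(n, lcm(u, w)) + d ≤ y + gcd(j, f). Then lcm(n, lcm(u, w)) + d + k ≤ y + gcd(j, f) + k.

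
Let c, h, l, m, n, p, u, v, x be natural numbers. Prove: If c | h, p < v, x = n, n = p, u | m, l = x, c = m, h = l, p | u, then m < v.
p | u and u | m, therefore p | m. Because x = n and n = p, x = p. h = l and l = x, therefore h = x. Since c | h, c | x. Since c = m, m | x. x = p, so m | p. Since p | m, p = m. p < v, so m < v.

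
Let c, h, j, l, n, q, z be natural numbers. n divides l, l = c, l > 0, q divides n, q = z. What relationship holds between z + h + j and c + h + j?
z + h + j ≤ c + h + j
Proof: From q divides n and n divides l, q divides l. Since l > 0, q ≤ l. Since q = z, z ≤ l. Since l = c, z ≤ c. Then z + h ≤ c + h. Then z + h + j ≤ c + h + j.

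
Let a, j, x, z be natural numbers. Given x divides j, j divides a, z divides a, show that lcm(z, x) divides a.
x divides j and j divides a, so x divides a. Since z divides a, lcm(z, x) divides a.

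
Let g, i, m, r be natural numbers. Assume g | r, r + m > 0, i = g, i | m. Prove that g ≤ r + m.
Because i = g and i | m, g | m. g | r, so g | r + m. r + m > 0, so g ≤ r + m.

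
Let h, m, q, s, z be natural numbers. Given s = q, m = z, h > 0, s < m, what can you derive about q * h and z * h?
q * h < z * h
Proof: s = q and s < m, hence q < m. m = z, so q < z. Since h > 0, q * h < z * h.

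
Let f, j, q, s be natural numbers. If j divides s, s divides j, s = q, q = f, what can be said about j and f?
j = f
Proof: Because j divides s and s divides j, j = s. Since s = q, j = q. q = f, so j = f.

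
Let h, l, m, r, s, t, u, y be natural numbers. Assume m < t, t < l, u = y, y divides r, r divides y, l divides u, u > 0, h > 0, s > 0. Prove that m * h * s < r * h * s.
m < t and t < l, therefore m < l. Because y divides r and r divides y, y = r. From u = y, u = r. l divides u and u > 0, hence l ≤ u. Because u = r, l ≤ r. m < l, so m < r. Because h > 0, by multiplying by a positive, m * h < r * h. From s > 0, by multiplying by a positive, m * h * s < r * h * s.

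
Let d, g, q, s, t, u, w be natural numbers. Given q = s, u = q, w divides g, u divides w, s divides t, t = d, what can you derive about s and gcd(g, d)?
s divides gcd(g, d)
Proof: u = q and u divides w, thus q divides w. Since q = s, s divides w. w divides g, so s divides g. t = d and s divides t, hence s divides d. From s divides g, s divides gcd(g, d).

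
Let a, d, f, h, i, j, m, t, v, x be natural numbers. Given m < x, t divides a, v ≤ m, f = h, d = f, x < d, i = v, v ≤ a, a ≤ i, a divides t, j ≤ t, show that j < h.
t divides a and a divides t, so t = a. From i = v and a ≤ i, a ≤ v. Since v ≤ a, a = v. t = a, so t = v. Since j ≤ t, j ≤ v. From d = f and f = h, d = h. m < x and x < d, so m < d. Because v ≤ m, v < d. Since d = h, v < h. Since j ≤ v, j < h.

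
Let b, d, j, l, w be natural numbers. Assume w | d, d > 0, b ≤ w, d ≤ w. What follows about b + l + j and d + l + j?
b + l + j ≤ d + l + j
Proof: w | d and d > 0, so w ≤ d. d ≤ w, so w = d. b ≤ w, so b ≤ d. Then b + l ≤ d + l. Then b + l + j ≤ d + l + j.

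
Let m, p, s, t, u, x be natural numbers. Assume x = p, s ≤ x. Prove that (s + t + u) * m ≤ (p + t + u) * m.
From x = p and s ≤ x, s ≤ p. Then s + t ≤ p + t. Then s + t + u ≤ p + t + u. Then (s + t + u) * m ≤ (p + t + u) * m.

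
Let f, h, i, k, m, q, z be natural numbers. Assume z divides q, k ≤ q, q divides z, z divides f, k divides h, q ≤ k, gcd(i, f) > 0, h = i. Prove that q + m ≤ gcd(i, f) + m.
k ≤ q and q ≤ k, therefore k = q. k divides h, so q divides h. Since h = i, q divides i. z divides q and q divides z, hence z = q. Since z divides f, q divides f. Because q divides i, q divides gcd(i, f). gcd(i, f) > 0, so q ≤ gcd(i, f). Then q + m ≤ gcd(i, f) + m.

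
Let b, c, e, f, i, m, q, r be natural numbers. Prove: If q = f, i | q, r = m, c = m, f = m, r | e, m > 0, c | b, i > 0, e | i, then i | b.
Since r | e and e | i, r | i. Since i > 0, r ≤ i. Since r = m, m ≤ i. q = f and f = m, therefore q = m. Since i | q, i | m. m > 0, so i ≤ m. Since m ≤ i, m = i. From c = m and c | b, m | b. m = i, so i | b.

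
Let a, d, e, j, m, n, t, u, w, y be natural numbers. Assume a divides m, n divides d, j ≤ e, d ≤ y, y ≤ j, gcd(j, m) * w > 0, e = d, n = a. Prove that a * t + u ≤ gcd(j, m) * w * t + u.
Because d ≤ y and y ≤ j, d ≤ j. From e = d and j ≤ e, j ≤ d. Since d ≤ j, d = j. n = a and n divides d, hence a divides d. Since d = j, a divides j. a divides m, so a divides gcd(j, m). Then a divides gcd(j, m) * w. From gcd(j, m) * w > 0, a ≤ gcd(j, m) * w. By multiplying by a non-negative, a * t ≤ gcd(j, m) * w * t. Then a * t + u ≤ gcd(j, m) * w * t + u.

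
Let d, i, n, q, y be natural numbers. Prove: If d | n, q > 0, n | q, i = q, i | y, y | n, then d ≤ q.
i | y and y | n, therefore i | n. i = q, so q | n. From n | q, n = q. Since d | n, d | q. Since q > 0, d ≤ q.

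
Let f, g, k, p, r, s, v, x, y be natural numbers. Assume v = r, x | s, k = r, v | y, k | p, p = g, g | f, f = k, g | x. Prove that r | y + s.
v = r and v | y, so r | y. Because f = k and g | f, g | k. p = g and k | p, therefore k | g. g | k, so g = k. Because k = r, g = r. From g | x and x | s, g | s. Since g = r, r | s. r | y, so r | y + s.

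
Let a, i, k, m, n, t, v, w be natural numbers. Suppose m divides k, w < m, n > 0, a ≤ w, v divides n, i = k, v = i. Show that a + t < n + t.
a ≤ w and w < m, so a < m. From v = i and i = k, v = k. Because v divides n, k divides n. m divides k, so m divides n. From n > 0, m ≤ n. a < m, so a < n. Then a + t < n + t.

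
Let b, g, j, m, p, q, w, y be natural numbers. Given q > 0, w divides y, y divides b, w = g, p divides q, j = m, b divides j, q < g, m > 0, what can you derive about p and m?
p < m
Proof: p divides q and q > 0, hence p ≤ q. Since q < g, p < g. w = g and w divides y, hence g divides y. Since y divides b, g divides b. b divides j, so g divides j. Since j = m, g divides m. Since m > 0, g ≤ m. Since p < g, p < m.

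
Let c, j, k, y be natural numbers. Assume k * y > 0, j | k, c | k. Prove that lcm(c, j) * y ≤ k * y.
From c | k and j | k, lcm(c, j) | k. Then lcm(c, j) * y | k * y. Because k * y > 0, lcm(c, j) * y ≤ k * y.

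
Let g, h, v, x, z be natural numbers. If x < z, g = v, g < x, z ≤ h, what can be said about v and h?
v < h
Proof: Because g = v and g < x, v < x. Since x < z, v < z. Since z ≤ h, v < h.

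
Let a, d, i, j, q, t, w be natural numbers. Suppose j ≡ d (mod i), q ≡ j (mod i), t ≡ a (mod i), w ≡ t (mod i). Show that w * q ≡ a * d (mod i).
w ≡ t (mod i) and t ≡ a (mod i), so w ≡ a (mod i). q ≡ j (mod i) and j ≡ d (mod i), thus q ≡ d (mod i). Combining with w ≡ a (mod i), by multiplying congruences, w * q ≡ a * d (mod i).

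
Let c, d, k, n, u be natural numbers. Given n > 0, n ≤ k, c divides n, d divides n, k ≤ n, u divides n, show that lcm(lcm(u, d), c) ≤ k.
n ≤ k and k ≤ n, so n = k. Since u divides n and d divides n, lcm(u, d) divides n. c divides n, so lcm(lcm(u, d), c) divides n. Since n > 0, lcm(lcm(u, d), c) ≤ n. From n = k, lcm(lcm(u, d), c) ≤ k.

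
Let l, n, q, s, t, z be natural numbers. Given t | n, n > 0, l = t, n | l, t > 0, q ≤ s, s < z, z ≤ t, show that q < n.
t | n and n > 0, thus t ≤ n. l = t and n | l, thus n | t. Since t > 0, n ≤ t. Since t ≤ n, t = n. From q ≤ s and s < z, q < z. z ≤ t, so q < t. Since t = n, q < n.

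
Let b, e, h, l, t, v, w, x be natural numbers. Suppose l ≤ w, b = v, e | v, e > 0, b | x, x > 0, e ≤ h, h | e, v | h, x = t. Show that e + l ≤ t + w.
h | e and e > 0, so h ≤ e. Since e ≤ h, h = e. Since v | h, v | e. Since e | v, v = e. b = v and b | x, hence v | x. x > 0, so v ≤ x. Because v = e, e ≤ x. Because x = t, e ≤ t. l ≤ w, so e + l ≤ t + w.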